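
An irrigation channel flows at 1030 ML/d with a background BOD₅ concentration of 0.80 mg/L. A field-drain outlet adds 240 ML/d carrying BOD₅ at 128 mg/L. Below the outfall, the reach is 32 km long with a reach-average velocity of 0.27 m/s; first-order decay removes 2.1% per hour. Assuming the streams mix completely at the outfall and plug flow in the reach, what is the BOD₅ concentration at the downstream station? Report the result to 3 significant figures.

12.3 mg/L

Conservation of mass: C = (1030·0.8000 + 240.0·128.0) / 1270 = 31540/1270 = 24.84 mg/L.
Travel time t = 32·1000 / 0.27 = 118500 s = 32.92 h.
2.1%/h lost → k = −ln(1 − 0.021) = 0.02122 h⁻¹.
After decay, C = 24.84 × e^(−kt) = 24.84 × 0.4972 = 12.35 mg/L.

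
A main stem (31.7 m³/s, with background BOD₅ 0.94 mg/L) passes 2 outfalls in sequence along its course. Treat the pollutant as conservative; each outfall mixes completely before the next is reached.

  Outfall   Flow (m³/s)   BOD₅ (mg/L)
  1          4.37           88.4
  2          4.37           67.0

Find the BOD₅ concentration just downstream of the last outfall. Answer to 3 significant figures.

Outfall 1: combined Q = 36.07 m³/s; C = (31.70·0.9400 + 4.370·88.40)/36.07 = 11.54 mg/L.
Outfall 2: combined Q = 40.44 m³/s; C = (36.07·11.54 + 4.370·67.00)/40.44 = 17.53 mg/L.

17.5 mg/L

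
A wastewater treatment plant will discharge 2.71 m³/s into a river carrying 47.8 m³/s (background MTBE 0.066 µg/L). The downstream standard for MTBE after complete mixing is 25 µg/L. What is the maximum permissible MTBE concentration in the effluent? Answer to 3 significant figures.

465 µg/L

At the limit, (Qr·Cr + Qe·Cₑ)/(Qr + Qe) = 25:
Cₑ = (50.51·25 − 47.80·0.06600) / 2.710 = 464.8 µg/L.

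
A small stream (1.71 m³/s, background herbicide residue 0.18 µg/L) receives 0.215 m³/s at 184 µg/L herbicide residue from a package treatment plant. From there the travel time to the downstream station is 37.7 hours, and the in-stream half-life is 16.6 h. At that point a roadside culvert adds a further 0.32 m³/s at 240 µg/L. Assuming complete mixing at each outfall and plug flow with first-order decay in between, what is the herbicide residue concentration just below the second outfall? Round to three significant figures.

37.9 µg/L

Mass balance: C = (1.710·0.1800 + 0.2150·184.0) / 1.925 = 39.87/1.925 = 20.71 µg/L; combined flow 1.925 m³/s.
Half-life 16.6 h → k = ln 2 / 16.6 = 0.04176 h⁻¹ = 1.002 d⁻¹.
Applying C = C₀e^(−kt): 20.71 × 0.2072 = 4.291 µg/L.
Second outfall: C = (1.925·4.291 + 0.3200·240.0)/2.245 = 37.89 µg/L.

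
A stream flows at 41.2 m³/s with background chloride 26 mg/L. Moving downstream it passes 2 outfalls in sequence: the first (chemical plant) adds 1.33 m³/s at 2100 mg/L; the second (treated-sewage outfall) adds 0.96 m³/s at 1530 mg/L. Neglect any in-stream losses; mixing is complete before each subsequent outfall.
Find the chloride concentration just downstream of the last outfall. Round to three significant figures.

Outfall 1: combined Q = 42.53 m³/s; C = (41.20·26.00 + 1.330·2100)/42.53 = 90.86 mg/L.
Outfall 2: combined Q = 43.49 m³/s; C = (42.53·90.86 + 0.9600·1530)/43.49 = 122.6 mg/L.

123 mg/L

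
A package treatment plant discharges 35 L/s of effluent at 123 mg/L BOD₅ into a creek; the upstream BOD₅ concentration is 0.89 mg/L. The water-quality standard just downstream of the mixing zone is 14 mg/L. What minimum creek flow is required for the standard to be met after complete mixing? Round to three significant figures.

291 L/s

Set C_mix = 14: (Q·0.8900 + 35.00·123.0) / (Q + 35.00) = 14
→ Q = 35.00·(123.0 − 14)/(14 − 0.8900) = 291.0 L/s.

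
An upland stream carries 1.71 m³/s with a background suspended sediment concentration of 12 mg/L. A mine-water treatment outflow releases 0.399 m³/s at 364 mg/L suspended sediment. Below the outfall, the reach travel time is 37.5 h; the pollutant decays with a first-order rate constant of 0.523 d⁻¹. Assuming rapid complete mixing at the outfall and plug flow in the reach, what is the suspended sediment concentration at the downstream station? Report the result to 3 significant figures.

34.7 mg/L

Mass balance: C = (1.710·12.00 + 0.3990·364.0) / 2.109 = 165.8/2.109 = 78.59 mg/L.
Applying C = C₀e^(−kt): 78.59 × 0.4417 = 34.71 mg/L.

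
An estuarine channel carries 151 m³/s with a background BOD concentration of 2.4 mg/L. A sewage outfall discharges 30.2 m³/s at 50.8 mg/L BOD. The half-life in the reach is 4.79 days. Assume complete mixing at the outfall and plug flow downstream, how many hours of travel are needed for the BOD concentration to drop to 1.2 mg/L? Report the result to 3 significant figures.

359 h

Conservation of mass: C = (151.0·2.400 + 30.20·50.80) / 181.2 = 1897/181.2 = 10.47 mg/L.
Half-life 4.79 d → k = ln 2 / 4.79 = 0.1447 d⁻¹.
10.47·exp(−k·t) = 1.2 → t = ln(10.47/1.2)/k = 1293000 s = 359.2 h.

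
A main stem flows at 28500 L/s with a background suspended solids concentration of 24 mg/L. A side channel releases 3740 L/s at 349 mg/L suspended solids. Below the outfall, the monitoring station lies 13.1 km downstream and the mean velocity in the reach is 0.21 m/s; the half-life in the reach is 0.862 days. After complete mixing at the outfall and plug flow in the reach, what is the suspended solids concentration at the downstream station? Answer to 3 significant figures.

Mass balance: C = (28500·24.00 + 3740·349.0) / 32240 = 1989000/32240 = 61.70 mg/L.
Travel time t = 13.1·1000 / 0.21 = 62380 s = 17.33 h.
Half-life 0.862 d → k = ln 2 / 0.862 = 0.8041 d⁻¹.
Decay over the reach: 61.70·exp(−kt) = 61.70·0.5596 = 34.53 mg/L.

34.5 mg/L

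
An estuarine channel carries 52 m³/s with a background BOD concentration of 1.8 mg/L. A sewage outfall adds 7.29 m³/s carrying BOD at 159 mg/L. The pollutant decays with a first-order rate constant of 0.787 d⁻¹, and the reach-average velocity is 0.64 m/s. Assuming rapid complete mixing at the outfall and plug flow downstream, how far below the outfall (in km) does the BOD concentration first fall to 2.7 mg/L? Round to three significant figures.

145 km

Mixed concentration C = ΣQC/ΣQ = (52.00·1.800 + 7.290·159.0) / 59.29 = 1253/59.29 = 21.13 mg/L.
Set 21.13·exp(−k·t) = 2.7 → t = ln(21.13/2.7)/k = 225900 s = 62.74 h.
Distance = v·t = 0.64·225900 = 144600 m = 144.6 km.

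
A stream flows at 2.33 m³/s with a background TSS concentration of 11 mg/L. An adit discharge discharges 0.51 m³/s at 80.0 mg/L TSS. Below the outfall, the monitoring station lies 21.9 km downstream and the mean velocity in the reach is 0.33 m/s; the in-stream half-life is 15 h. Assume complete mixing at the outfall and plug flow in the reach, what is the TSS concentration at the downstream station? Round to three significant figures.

9.98 mg/L

Mass balance: C = (2.330·11.00 + 0.5100·80.00) / 2.840 = 66.43/2.840 = 23.39 mg/L.
Travel time t = 21.9·1000 / 0.33 = 66360 s = 18.43 h.
Half-life 15 h → k = ln 2 / 15 = 0.04621 h⁻¹ = 1.109 d⁻¹.
Applying C = C₀e^(−kt): 23.39 × 0.4266 = 9.979 mg/L.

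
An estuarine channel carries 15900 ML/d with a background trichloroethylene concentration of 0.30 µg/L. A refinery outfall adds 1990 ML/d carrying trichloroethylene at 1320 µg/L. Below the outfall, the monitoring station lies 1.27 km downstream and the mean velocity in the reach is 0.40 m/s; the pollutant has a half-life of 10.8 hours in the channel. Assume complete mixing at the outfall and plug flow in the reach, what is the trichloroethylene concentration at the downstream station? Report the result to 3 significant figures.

Mixed concentration C = ΣQC/ΣQ = (15900·0.3000 + 1990·1320) / 17890 = 2632000/17890 = 147.1 µg/L.
Travel time t = 1.27·1000 / 0.40 = 3175 s = 0.8819 h.
Half-life 10.8 h → k = ln 2 / 10.8 = 0.06418 h⁻¹ = 1.540 d⁻¹.
Decay over the reach: 147.1·exp(−kt) = 147.1·0.9450 = 139.0 µg/L.

139 µg/L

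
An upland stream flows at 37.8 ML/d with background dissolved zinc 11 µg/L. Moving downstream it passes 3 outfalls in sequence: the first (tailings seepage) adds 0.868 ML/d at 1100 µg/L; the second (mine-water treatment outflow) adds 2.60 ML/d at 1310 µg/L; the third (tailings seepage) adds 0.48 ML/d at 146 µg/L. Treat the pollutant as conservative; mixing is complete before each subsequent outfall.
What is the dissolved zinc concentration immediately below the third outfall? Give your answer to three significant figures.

116 µg/L

Outfall 1: combined Q = 38.67 ML/d; C = (37.80·11.00 + 0.8680·1100)/38.67 = 35.45 µg/L.
Outfall 2: combined Q = 41.27 ML/d; C = (38.67·35.45 + 2.600·1310)/41.27 = 115.7 µg/L.
Outfall 3: combined Q = 41.75 ML/d; C = (41.27·115.7 + 0.4800·146.0)/41.75 = 116.1 µg/L.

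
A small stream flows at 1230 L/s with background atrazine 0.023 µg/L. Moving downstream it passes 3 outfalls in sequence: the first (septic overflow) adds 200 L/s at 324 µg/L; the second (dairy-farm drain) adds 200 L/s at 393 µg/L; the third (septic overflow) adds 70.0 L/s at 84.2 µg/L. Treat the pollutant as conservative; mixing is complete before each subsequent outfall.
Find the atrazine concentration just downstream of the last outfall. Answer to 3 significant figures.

After outfall 1: Q = 1230 + 200.0 = 1430 L/s; C = (1230·0.02300 + 200.0·324.0)/1430 = 45.33 µg/L.
After outfall 2: Q = 1430 + 200.0 = 1630 L/s; C = (1430·45.33 + 200.0·393.0)/1630 = 87.99 µg/L.
After outfall 3: Q = 1630 + 70.00 = 1700 L/s; C = (1630·87.99 + 70.00·84.20)/1700 = 87.84 µg/L.

87.8 µg/L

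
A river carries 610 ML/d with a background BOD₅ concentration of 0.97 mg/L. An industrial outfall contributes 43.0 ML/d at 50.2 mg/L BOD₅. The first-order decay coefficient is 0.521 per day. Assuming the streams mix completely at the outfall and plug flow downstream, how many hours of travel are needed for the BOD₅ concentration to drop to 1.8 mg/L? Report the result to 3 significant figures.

39.2 h

Mixed concentration C = ΣQC/ΣQ = (610.0·0.9700 + 43.00·50.20) / 653.0 = 2750/653.0 = 4.212 mg/L.
4.212·exp(−k·t) = 1.8 → t = ln(4.212/1.8)/k = 141000 s = 39.16 h.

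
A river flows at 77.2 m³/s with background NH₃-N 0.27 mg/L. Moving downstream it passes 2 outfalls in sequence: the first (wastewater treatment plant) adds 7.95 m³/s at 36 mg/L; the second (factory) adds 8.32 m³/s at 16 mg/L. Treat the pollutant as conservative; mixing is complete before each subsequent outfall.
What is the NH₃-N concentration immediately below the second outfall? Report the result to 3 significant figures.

4.71 mg/L

After outfall 1: Q = 77.20 + 7.950 = 85.15 m³/s; C = (77.20·0.2700 + 7.950·36.00)/85.15 = 3.606 mg/L.
After outfall 2: Q = 85.15 + 8.320 = 93.47 m³/s; C = (85.15·3.606 + 8.320·16.00)/93.47 = 4.709 mg/L.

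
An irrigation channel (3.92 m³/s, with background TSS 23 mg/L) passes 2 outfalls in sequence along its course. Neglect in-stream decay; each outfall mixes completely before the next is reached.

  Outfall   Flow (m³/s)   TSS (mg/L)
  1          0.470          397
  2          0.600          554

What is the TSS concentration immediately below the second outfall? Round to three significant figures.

122 mg/L

Below outfall 1: Q → 4.390 m³/s, C = (3.920·23.00 + 0.4700·397.0)/4.390 = 63.04 mg/L.
Below outfall 2: Q → 4.990 m³/s, C = (4.390·63.04 + 0.6000·554.0)/4.990 = 122.1 mg/L.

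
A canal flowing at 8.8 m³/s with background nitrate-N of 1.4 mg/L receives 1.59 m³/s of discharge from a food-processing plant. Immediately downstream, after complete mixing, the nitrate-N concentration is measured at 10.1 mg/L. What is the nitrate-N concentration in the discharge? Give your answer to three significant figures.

Mass balance: 8.800·1.400 + 1.590·Cₑ = 10.39·10.10
→ Cₑ = (10.39·10.10 − 8.800·1.400) / 1.590 = 58.25 mg/L.

58.3 mg/L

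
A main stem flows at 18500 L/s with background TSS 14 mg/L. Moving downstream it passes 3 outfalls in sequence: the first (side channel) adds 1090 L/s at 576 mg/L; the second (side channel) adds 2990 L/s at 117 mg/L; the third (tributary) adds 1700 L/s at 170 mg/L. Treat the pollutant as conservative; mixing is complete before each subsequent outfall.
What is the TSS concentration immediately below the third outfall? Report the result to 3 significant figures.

62.8 mg/L

After outfall 1: Q = 18500 + 1090 = 19590 L/s; C = (18500·14.00 + 1090·576.0)/19590 = 45.27 mg/L.
After outfall 2: Q = 19590 + 2990 = 22580 L/s; C = (19590·45.27 + 2990·117.0)/22580 = 54.77 mg/L.
After outfall 3: Q = 22580 + 1700 = 24280 L/s; C = (22580·54.77 + 1700·170.0)/24280 = 62.84 mg/L.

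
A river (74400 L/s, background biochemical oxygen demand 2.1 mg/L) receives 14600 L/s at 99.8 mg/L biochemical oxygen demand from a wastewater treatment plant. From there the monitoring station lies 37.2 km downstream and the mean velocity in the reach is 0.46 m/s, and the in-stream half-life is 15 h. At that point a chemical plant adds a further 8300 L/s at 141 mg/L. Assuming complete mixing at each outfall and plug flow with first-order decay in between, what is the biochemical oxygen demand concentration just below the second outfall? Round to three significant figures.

Mass balance: C = (74400·2.100 + 14600·99.80) / 89000 = 1613000/89000 = 18.13 mg/L; combined flow 89000 L/s.
Travel time t = 37.2·1000 / 0.46 = 80870 s = 22.46 h.
Half-life 15 h → k = ln 2 / 15 = 0.04621 h⁻¹ = 1.109 d⁻¹.
Decay over the reach: 18.13·exp(−kt) = 18.13·0.3541 = 6.420 mg/L.
Second outfall: C = (89000·6.420 + 8300·141.0)/97300 = 17.90 mg/L.

17.9 mg/L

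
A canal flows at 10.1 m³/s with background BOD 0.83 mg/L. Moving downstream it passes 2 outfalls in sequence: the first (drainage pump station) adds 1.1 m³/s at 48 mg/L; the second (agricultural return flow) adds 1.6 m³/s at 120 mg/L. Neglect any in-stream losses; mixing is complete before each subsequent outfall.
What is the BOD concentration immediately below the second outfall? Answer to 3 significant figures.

19.8 mg/L

Outfall 1: combined Q = 11.20 m³/s; C = (10.10·0.8300 + 1.100·48.00)/11.20 = 5.463 mg/L.
Outfall 2: combined Q = 12.80 m³/s; C = (11.20·5.463 + 1.600·120.0)/12.80 = 19.78 mg/L.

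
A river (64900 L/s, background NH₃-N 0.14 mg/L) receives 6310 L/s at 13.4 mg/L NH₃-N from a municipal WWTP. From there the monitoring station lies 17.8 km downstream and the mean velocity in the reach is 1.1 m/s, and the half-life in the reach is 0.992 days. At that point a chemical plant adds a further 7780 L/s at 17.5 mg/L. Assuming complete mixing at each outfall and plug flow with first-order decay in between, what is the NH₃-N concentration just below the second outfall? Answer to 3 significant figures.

2.76 mg/L

Conservation of mass: C = (64900·0.1400 + 6310·13.40) / 71210 = 93640/71210 = 1.315 mg/L; combined flow 71210 L/s.
Travel time t = 17.8·1000 / 1.1 = 16180 s = 4.495 h.
Half-life 0.992 d → k = ln 2 / 0.992 = 0.6987 d⁻¹.
Applying C = C₀e^(−kt): 1.315 × 0.8773 = 1.154 mg/L.
Second outfall: C = (71210·1.154 + 7780·17.50)/78990 = 2.764 mg/L.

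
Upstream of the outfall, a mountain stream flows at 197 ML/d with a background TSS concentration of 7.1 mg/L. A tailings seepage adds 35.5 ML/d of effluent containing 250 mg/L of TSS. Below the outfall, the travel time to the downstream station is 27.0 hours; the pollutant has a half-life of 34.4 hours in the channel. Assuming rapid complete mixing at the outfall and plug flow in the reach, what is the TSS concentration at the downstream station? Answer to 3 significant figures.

25.6 mg/L

Mass balance: C = (197.0·7.100 + 35.50·250.0) / 232.5 = 10270/232.5 = 44.19 mg/L.
Half-life 34.4 h → k = ln 2 / 34.4 = 0.02015 h⁻¹ = 0.4836 d⁻¹.
Decay over the reach: 44.19·exp(−kt) = 44.19·0.5804 = 25.65 mg/L.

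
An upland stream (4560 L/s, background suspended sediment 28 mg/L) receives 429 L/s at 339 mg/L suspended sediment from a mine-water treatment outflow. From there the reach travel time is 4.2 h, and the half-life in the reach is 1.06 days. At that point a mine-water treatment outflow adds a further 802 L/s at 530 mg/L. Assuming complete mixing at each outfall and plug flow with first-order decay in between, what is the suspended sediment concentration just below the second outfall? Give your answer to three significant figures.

After mixing, C = (4560·28.00 + 429.0·339.0) / 4989 = 273100/4989 = 54.74 mg/L; combined flow 4989 L/s.
Half-life 1.06 d → k = ln 2 / 1.06 = 0.6539 d⁻¹.
After decay, C = 54.74 × e^(−kt) = 54.74 × 0.8919 = 48.82 mg/L.
At the second outfall, C = (4989·48.82 + 802.0·530.0) / (4989 + 802.0) = 115.5 mg/L.

115 mg/L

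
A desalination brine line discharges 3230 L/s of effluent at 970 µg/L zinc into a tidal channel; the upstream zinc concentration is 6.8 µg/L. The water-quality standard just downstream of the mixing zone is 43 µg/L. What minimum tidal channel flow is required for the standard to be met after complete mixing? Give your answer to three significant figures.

Set C_mix = 43: (Q·6.800 + 3230·970.0) / (Q + 3230) = 43
→ Q = 3230·(970.0 − 43)/(43 − 6.800) = 82710 L/s.

82700 L/s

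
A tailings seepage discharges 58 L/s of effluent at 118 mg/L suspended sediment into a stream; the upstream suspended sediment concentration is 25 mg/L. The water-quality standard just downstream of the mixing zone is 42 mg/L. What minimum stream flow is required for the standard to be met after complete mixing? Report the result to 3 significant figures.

Set C_mix = 42: (Q·25.00 + 58.00·118.0) / (Q + 58.00) = 42
→ Q = 58.00·(118.0 − 42)/(42 − 25.00) = 259.3 L/s.

259 L/s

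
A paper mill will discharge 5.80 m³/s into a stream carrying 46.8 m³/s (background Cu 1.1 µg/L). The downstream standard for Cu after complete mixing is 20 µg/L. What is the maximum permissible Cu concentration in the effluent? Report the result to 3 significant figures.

At the limit, (Qr·Cr + Qe·Cₑ)/(Qr + Qe) = 20:
Cₑ = (52.60·20 − 46.80·1.100) / 5.800 = 172.5 µg/L.

173 µg/L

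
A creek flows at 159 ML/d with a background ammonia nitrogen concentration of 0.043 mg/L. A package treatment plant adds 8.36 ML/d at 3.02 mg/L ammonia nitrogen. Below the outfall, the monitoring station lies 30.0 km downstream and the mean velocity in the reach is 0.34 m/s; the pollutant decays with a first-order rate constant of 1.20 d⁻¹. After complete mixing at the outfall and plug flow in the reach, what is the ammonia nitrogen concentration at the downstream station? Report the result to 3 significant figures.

0.0563 mg/L

Mass balance: C = (159.0·0.04300 + 8.360·3.020) / 167.4 = 32.08/167.4 = 0.1917 mg/L.
Travel time t = 30.0·1000 / 0.34 = 88240 s = 24.51 h.
After decay, C = 0.1917 × e^(−kt) = 0.1917 × 0.2936 = 0.05629 mg/L.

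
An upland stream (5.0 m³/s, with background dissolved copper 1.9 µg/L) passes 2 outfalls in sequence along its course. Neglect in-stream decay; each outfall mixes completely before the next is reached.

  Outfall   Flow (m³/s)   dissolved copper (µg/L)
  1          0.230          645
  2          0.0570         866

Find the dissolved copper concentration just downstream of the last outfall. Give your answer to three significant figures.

Outfall 1: combined Q = 5.230 m³/s; C = (5.000·1.900 + 0.2300·645.0)/5.230 = 30.18 µg/L.
Outfall 2: combined Q = 5.287 m³/s; C = (5.230·30.18 + 0.05700·866.0)/5.287 = 39.19 µg/L.

39.2 µg/L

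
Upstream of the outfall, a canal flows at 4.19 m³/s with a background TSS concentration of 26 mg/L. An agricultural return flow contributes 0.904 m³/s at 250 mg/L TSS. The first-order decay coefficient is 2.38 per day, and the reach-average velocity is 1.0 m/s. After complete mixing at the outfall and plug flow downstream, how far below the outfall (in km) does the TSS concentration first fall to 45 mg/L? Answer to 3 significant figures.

Flow-weighted average: C = (4.190·26.00 + 0.9040·250.0) / 5.094 = 334.9/5.094 = 65.75 mg/L.
Set 65.75·exp(−k·t) = 45 → t = ln(65.75/45)/k = 13770 s = 3.824 h.
Distance = v·t = 1.0·13770 = 13770 m = 13.77 km.

13.8 km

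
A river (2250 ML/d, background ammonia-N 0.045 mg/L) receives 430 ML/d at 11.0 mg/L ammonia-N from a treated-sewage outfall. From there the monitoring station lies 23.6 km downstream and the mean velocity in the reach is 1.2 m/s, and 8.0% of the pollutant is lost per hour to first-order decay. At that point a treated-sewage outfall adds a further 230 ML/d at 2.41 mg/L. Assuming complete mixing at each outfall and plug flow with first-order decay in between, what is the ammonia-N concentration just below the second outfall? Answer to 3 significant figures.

Mass balance: C = (2250·0.04500 + 430.0·11.00) / 2680 = 4831/2680 = 1.803 mg/L; combined flow 2680 ML/d.
Travel time t = 23.6·1000 / 1.2 = 19670 s = 5.463 h.
8.0%/h lost → k = −ln(1 − 0.08) = 0.08338 h⁻¹.
First-order decay: C = 1.803·exp(−k·t) = 1.803·0.6341 = 1.143 mg/L.
At the second outfall, C = (2680·1.143 + 230.0·2.410) / (2680 + 230.0) = 1.243 mg/L.

1.24 mg/L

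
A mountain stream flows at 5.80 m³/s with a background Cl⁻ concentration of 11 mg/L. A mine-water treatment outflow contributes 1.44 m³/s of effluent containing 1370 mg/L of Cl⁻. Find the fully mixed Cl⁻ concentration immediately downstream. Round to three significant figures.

Mass balance: C = (5.800·11.00 + 1.440·1370) / 7.240 = 2037/7.240 = 281.3 mg/L.

281 mg/L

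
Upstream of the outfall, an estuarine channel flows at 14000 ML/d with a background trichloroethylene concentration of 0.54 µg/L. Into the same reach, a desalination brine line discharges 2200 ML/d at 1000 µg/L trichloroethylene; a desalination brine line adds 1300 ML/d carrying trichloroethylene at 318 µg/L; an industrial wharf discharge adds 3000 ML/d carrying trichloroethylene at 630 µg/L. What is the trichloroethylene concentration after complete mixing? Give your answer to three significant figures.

220 µg/L

Conservation of mass: C = (14000·0.5400 + 2200·1000 + 1300·318.0 + 3000·630.0) / 20500 = 4511000/20500 = 220.0 µg/L.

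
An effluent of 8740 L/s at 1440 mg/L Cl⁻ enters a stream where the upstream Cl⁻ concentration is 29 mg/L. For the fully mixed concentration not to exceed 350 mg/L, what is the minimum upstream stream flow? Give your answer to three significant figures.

29700 L/s

Set C_mix = 350: (Q·29.00 + 8740·1440) / (Q + 8740) = 350
→ Q = 8740·(1440 − 350)/(350 − 29.00) = 29680 L/s.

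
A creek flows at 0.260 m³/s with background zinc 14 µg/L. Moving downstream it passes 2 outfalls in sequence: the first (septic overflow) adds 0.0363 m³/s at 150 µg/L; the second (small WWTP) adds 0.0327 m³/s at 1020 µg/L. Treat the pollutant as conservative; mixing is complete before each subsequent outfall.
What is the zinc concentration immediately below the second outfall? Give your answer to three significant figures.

After outfall 1: Q = 0.2600 + 0.03630 = 0.2963 m³/s; C = (0.2600·14.00 + 0.03630·150.0)/0.2963 = 30.66 µg/L.
After outfall 2: Q = 0.2963 + 0.03270 = 0.3290 m³/s; C = (0.2963·30.66 + 0.03270·1020)/0.3290 = 129.0 µg/L.

129 µg/L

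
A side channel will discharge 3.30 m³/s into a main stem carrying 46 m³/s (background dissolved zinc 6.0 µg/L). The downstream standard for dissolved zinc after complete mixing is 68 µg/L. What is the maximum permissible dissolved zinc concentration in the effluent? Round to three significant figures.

932 µg/L

At the limit, (Qr·Cr + Qe·Cₑ)/(Qr + Qe) = 68:
Cₑ = (49.30·68 − 46.00·6.000) / 3.300 = 932.2 µg/L.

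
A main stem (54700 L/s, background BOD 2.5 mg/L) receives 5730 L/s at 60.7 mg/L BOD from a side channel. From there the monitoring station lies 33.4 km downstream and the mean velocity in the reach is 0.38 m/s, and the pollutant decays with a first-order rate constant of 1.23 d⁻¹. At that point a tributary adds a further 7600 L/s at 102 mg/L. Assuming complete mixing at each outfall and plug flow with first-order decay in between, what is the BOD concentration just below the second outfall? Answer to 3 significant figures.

13.4 mg/L

After mixing, C = (54700·2.500 + 5730·60.70) / 60430 = 484600/60430 = 8.019 mg/L; combined flow 60430 L/s.
Travel time t = 33.4·1000 / 0.38 = 87890 s = 24.42 h.
Decay over the reach: 8.019·exp(−kt) = 8.019·0.2861 = 2.294 mg/L.
At the second outfall, C = (60430·2.294 + 7600·102.0) / (60430 + 7600) = 13.43 mg/L.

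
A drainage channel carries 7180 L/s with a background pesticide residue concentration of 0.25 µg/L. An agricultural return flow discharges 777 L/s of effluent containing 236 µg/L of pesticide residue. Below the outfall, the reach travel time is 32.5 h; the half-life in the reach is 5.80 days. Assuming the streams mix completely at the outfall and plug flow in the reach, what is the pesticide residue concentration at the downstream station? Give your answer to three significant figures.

19.8 µg/L

Conservation of mass: C = (7180·0.2500 + 777.0·236.0) / 7957 = 185200/7957 = 23.27 µg/L.
Half-life 5.80 d → k = ln 2 / 5.80 = 0.1195 d⁻¹.
First-order decay: C = 23.27·exp(−k·t) = 23.27·0.8506 = 19.79 µg/L.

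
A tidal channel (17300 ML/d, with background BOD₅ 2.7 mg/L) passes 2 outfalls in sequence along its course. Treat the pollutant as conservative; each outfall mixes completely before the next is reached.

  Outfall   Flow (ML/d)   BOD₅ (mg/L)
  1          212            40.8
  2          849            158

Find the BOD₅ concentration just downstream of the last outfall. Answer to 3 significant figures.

10.3 mg/L

Outfall 1: combined Q = 17510 ML/d; C = (17300·2.700 + 212.0·40.80)/17510 = 3.161 mg/L.
Outfall 2: combined Q = 18360 ML/d; C = (17510·3.161 + 849.0·158.0)/18360 = 10.32 mg/L.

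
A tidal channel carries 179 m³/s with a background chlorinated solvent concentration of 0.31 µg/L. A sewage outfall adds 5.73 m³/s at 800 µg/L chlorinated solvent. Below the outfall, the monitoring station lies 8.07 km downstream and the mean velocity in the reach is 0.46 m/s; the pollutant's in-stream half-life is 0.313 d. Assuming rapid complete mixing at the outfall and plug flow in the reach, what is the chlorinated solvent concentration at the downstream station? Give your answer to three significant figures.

16.0 µg/L

Flow-weighted average: C = (179.0·0.3100 + 5.730·800.0) / 184.7 = 4639/184.7 = 25.11 µg/L.
Travel time t = 8.07·1000 / 0.46 = 17540 s = 4.873 h.
Half-life 0.313 d → k = ln 2 / 0.313 = 2.215 d⁻¹.
After decay, C = 25.11 × e^(−kt) = 25.11 × 0.6378 = 16.02 µg/L.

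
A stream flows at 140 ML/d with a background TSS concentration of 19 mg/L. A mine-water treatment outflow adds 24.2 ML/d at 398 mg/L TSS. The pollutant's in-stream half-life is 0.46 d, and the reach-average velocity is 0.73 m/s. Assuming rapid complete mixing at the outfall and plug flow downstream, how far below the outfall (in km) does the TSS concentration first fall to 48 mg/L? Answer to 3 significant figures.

After mixing, C = (140.0·19.00 + 24.20·398.0) / 164.2 = 12290/164.2 = 74.86 mg/L.
Half-life 0.46 d → k = ln 2 / 0.46 = 1.507 d⁻¹.
Set 74.86·exp(−k·t) = 48 → t = ln(74.86/48)/k = 25480 s = 7.078 h.
Distance = v·t = 0.73·25480 = 18600 m = 18.60 km.

18.6 km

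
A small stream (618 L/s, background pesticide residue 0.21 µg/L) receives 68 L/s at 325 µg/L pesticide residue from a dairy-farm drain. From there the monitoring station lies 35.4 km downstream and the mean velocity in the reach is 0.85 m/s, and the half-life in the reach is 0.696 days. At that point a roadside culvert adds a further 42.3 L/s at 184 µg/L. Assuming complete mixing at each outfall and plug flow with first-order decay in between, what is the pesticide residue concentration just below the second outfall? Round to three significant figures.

29.6 µg/L

Flow-weighted average: C = (618.0·0.2100 + 68.00·325.0) / 686.0 = 22230/686.0 = 32.40 µg/L; combined flow 686.0 L/s.
Travel time t = 35.4·1000 / 0.85 = 41650 s = 11.57 h.
Half-life 0.696 d → k = ln 2 / 0.696 = 0.9959 d⁻¹.
First-order decay: C = 32.40·exp(−k·t) = 32.40·0.6188 = 20.05 µg/L.
Second outfall: C = (686.0·20.05 + 42.30·184.0)/728.3 = 29.57 µg/L.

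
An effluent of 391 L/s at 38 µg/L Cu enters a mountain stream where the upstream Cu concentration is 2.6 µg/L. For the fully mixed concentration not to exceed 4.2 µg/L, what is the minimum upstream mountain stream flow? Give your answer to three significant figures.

Set C_mix = 4.2: (Q·2.600 + 391.0·38.00) / (Q + 391.0) = 4.2
→ Q = 391.0·(38.00 − 4.2)/(4.2 − 2.600) = 8260 L/s.

8260 L/s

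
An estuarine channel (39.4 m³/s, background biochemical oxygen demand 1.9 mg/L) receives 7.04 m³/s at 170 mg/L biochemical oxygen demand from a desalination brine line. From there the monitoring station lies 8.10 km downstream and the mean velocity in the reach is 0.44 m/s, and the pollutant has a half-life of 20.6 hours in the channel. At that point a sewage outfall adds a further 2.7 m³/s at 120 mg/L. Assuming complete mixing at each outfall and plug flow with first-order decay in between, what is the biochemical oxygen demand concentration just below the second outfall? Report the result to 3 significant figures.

28.4 mg/L

Mass balance: C = (39.40·1.900 + 7.040·170.0) / 46.44 = 1272/46.44 = 27.38 mg/L; combined flow 46.44 m³/s.
Travel time t = 8.10·1000 / 0.44 = 18410 s = 5.114 h.
Half-life 20.6 h → k = ln 2 / 20.6 = 0.03365 h⁻¹ = 0.8076 d⁻¹.
Applying C = C₀e^(−kt): 27.38 × 0.8419 = 23.05 mg/L.
Second outfall: C = (46.44·23.05 + 2.700·120.0)/49.14 = 28.38 mg/L.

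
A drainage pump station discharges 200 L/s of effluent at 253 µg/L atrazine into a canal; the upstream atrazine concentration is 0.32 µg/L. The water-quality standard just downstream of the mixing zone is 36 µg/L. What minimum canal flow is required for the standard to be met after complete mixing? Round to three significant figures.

1220 L/s

Set C_mix = 36: (Q·0.3200 + 200.0·253.0) / (Q + 200.0) = 36
→ Q = 200.0·(253.0 − 36)/(36 − 0.3200) = 1216 L/s.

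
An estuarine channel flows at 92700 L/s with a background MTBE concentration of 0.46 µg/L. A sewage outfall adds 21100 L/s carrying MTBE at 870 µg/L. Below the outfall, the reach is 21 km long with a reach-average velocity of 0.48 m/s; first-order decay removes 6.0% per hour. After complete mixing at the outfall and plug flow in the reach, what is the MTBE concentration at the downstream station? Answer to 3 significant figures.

Flow-weighted average: C = (92700·0.4600 + 21100·870.0) / 113800 = 18400000/113800 = 161.7 µg/L.
Travel time t = 21·1000 / 0.48 = 43750 s = 12.15 h.
6.0%/h lost → k = −ln(1 − 0.06) = 0.06188 h⁻¹.
Decay over the reach: 161.7·exp(−kt) = 161.7·0.4714 = 76.22 µg/L.

76.2 µg/L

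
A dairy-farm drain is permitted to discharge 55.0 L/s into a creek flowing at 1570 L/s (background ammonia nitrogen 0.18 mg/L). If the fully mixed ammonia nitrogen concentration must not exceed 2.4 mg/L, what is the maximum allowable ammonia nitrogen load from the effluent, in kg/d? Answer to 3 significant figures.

Mass balance at the limit: 1570·0.1800 + 55.00·Cₑ = 1625·2.4 → Cₑ = 65.77 mg/L.
55.00 L/s = 0.05500 m³/s. Load = 0.05500 m³/s × 65.77 g/m³ × 86 400 s/d = 312.5 kg/d.

313 kg/d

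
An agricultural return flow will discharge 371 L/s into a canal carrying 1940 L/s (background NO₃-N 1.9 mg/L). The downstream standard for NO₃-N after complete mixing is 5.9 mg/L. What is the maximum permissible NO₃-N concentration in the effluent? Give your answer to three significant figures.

At the limit, (Qr·Cr + Qe·Cₑ)/(Qr + Qe) = 5.9:
Cₑ = (2311·5.9 − 1940·1.900) / 371.0 = 26.82 mg/L.

26.8 mg/L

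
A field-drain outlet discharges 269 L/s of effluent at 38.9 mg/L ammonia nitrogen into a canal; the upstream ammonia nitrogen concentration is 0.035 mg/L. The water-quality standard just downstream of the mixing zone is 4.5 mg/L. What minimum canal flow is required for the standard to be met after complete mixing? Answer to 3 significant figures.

2070 L/s

Set C_mix = 4.5: (Q·0.03500 + 269.0·38.90) / (Q + 269.0) = 4.5
→ Q = 269.0·(38.90 − 4.5)/(4.5 − 0.03500) = 2072 L/s.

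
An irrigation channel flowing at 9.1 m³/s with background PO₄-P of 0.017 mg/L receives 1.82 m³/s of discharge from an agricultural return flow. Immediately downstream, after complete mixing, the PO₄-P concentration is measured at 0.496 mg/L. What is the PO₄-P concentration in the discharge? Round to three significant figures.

2.89 mg/L

Mass balance: 9.100·0.01700 + 1.820·Cₑ = 10.92·0.4960
→ Cₑ = (10.92·0.4960 − 9.100·0.01700) / 1.820 = 2.891 mg/L.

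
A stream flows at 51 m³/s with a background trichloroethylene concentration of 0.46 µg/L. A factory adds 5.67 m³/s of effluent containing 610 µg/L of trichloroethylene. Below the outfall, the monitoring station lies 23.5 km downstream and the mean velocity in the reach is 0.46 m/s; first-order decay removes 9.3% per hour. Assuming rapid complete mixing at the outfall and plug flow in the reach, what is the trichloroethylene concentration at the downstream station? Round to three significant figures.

After mixing, C = (51.00·0.4600 + 5.670·610.0) / 56.67 = 3482/56.67 = 61.45 µg/L.
Travel time t = 23.5·1000 / 0.46 = 51090 s = 14.19 h.
9.3%/h lost → k = −ln(1 − 0.093) = 0.09761 h⁻¹.
Applying C = C₀e^(−kt): 61.45 × 0.2503 = 15.38 µg/L.

15.4 µg/L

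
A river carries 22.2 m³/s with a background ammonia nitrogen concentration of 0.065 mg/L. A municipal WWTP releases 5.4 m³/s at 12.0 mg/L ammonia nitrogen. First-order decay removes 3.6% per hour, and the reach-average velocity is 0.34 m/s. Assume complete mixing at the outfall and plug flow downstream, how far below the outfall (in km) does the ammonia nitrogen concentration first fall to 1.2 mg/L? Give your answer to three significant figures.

Mass balance: C = (22.20·0.06500 + 5.400·12.00) / 27.60 = 66.24/27.60 = 2.400 mg/L.
3.6%/h lost → k = −ln(1 − 0.036) = 0.03666 h⁻¹.
Set 2.400·exp(−k·t) = 1.2 → t = ln(2.400/1.2)/k = 68060 s = 18.91 h.
Distance = v·t = 0.34·68060 = 23140 m = 23.14 km.

23.1 km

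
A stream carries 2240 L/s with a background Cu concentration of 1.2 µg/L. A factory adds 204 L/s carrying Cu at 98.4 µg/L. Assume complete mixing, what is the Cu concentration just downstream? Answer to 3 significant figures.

9.31 µg/L

Mixed concentration C = ΣQC/ΣQ = (2240·1.200 + 204.0·98.40) / 2444 = 22760/2444 = 9.313 µg/L.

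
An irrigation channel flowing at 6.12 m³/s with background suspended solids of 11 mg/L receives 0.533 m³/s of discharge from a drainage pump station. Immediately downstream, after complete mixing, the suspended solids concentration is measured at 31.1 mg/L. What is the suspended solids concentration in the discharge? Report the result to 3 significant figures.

Mass balance: 6.120·11.00 + 0.5330·Cₑ = 6.653·31.10
→ Cₑ = (6.653·31.10 − 6.120·11.00) / 0.5330 = 261.9 mg/L.

262 mg/L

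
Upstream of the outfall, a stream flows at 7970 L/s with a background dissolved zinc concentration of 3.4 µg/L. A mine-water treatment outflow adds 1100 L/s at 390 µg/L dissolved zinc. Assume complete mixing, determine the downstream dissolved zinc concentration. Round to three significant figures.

Flow-weighted average: C = (7970·3.400 + 1100·390.0) / 9070 = 456100/9070 = 50.29 µg/L.

50.3 µg/L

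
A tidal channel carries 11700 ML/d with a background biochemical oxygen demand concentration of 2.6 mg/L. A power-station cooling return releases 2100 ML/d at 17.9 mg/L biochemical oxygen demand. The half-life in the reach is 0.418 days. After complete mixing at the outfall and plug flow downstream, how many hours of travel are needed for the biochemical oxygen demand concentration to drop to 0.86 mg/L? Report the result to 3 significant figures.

After mixing, C = (11700·2.600 + 2100·17.90) / 13800 = 68010/13800 = 4.928 mg/L.
Half-life 0.418 d → k = ln 2 / 0.418 = 1.658 d⁻¹.
4.928·exp(−k·t) = 0.86 → t = ln(4.928/0.86)/k = 90960 s = 25.27 h.

25.3 h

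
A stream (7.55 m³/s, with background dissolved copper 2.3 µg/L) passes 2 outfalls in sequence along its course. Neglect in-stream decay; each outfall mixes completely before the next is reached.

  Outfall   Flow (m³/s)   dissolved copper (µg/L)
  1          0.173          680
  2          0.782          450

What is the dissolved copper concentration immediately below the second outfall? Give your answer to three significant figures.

57.2 µg/L

Outfall 1: combined Q = 7.723 m³/s; C = (7.550·2.300 + 0.1730·680.0)/7.723 = 17.48 µg/L.
Outfall 2: combined Q = 8.505 m³/s; C = (7.723·17.48 + 0.7820·450.0)/8.505 = 57.25 µg/L.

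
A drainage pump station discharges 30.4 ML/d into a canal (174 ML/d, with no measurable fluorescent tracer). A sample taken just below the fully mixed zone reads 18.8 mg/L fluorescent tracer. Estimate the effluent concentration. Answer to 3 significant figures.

Mass balance: 174.0·0 + 30.40·Cₑ = 204.4·18.80
→ Cₑ = (204.4·18.80 − 174.0·0) / 30.40 = 126.4 mg/L.

126 mg/L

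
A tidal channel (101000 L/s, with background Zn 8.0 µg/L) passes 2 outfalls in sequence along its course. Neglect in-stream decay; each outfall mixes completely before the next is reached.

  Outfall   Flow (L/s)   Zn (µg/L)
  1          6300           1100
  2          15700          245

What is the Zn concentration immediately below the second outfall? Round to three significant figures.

94.2 µg/L

Outfall 1: combined Q = 107300 L/s; C = (101000·8.000 + 6300·1100)/107300 = 72.12 µg/L.
Outfall 2: combined Q = 123000 L/s; C = (107300·72.12 + 15700·245.0)/123000 = 94.18 µg/L.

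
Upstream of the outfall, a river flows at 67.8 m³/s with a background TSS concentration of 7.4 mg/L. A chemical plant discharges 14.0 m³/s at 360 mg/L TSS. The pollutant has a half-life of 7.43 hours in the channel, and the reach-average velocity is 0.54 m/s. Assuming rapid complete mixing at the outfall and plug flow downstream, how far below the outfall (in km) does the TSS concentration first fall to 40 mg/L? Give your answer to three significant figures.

Conservation of mass: C = (67.80·7.400 + 14.00·360.0) / 81.80 = 5542/81.80 = 67.75 mg/L.
Half-life 7.43 h → k = ln 2 / 7.43 = 0.09329 h⁻¹ = 2.239 d⁻¹.
Set 67.75·exp(−k·t) = 40 → t = ln(67.75/40)/k = 20330 s = 5.648 h.
Distance = v·t = 0.54·20330 = 10980 m = 10.98 km.

11.0 km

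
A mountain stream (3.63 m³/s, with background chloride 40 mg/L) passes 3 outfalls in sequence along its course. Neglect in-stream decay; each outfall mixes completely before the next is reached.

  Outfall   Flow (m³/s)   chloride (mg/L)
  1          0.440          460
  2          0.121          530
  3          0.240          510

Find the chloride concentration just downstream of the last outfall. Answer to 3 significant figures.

Below outfall 1: Q → 4.070 m³/s, C = (3.630·40.00 + 0.4400·460.0)/4.070 = 85.41 mg/L.
Below outfall 2: Q → 4.191 m³/s, C = (4.070·85.41 + 0.1210·530.0)/4.191 = 98.24 mg/L.
Below outfall 3: Q → 4.431 m³/s, C = (4.191·98.24 + 0.2400·510.0)/4.431 = 120.5 mg/L.

121 mg/L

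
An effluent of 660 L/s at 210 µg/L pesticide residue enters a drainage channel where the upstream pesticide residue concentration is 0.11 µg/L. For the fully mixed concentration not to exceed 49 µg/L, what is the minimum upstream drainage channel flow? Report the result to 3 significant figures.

Set C_mix = 49: (Q·0.1100 + 660.0·210.0) / (Q + 660.0) = 49
→ Q = 660.0·(210.0 − 49)/(49 − 0.1100) = 2173 L/s.

2170 L/s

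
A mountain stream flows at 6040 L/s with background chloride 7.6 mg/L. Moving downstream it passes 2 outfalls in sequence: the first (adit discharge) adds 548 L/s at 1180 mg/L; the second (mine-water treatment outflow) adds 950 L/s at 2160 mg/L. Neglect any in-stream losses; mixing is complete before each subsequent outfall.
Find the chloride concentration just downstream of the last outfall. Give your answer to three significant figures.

364 mg/L

Outfall 1: combined Q = 6588 L/s; C = (6040·7.600 + 548.0·1180)/6588 = 105.1 mg/L.
Outfall 2: combined Q = 7538 L/s; C = (6588·105.1 + 950.0·2160)/7538 = 364.1 mg/L.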